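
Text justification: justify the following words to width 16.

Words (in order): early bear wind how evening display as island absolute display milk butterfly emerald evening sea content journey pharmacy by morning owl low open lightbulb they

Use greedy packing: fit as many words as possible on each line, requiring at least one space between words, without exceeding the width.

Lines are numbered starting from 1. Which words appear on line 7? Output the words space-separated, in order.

Line 1: ['early', 'bear', 'wind'] (min_width=15, slack=1)
Line 2: ['how', 'evening'] (min_width=11, slack=5)
Line 3: ['display', 'as'] (min_width=10, slack=6)
Line 4: ['island', 'absolute'] (min_width=15, slack=1)
Line 5: ['display', 'milk'] (min_width=12, slack=4)
Line 6: ['butterfly'] (min_width=9, slack=7)
Line 7: ['emerald', 'evening'] (min_width=15, slack=1)
Line 8: ['sea', 'content'] (min_width=11, slack=5)
Line 9: ['journey', 'pharmacy'] (min_width=16, slack=0)
Line 10: ['by', 'morning', 'owl'] (min_width=14, slack=2)
Line 11: ['low', 'open'] (min_width=8, slack=8)
Line 12: ['lightbulb', 'they'] (min_width=14, slack=2)

Answer: emerald evening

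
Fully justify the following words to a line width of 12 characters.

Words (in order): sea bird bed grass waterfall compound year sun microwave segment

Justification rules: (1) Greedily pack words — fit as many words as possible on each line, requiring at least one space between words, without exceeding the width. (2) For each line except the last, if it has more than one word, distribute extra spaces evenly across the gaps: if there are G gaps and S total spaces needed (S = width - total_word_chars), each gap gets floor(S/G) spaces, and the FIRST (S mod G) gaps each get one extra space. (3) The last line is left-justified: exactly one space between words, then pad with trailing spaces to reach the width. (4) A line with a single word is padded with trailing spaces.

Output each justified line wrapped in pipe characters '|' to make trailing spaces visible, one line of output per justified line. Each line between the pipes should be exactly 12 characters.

Answer: |sea bird bed|
|grass       |
|waterfall   |
|compound    |
|year     sun|
|microwave   |
|segment     |

Derivation:
Line 1: ['sea', 'bird', 'bed'] (min_width=12, slack=0)
Line 2: ['grass'] (min_width=5, slack=7)
Line 3: ['waterfall'] (min_width=9, slack=3)
Line 4: ['compound'] (min_width=8, slack=4)
Line 5: ['year', 'sun'] (min_width=8, slack=4)
Line 6: ['microwave'] (min_width=9, slack=3)
Line 7: ['segment'] (min_width=7, slack=5)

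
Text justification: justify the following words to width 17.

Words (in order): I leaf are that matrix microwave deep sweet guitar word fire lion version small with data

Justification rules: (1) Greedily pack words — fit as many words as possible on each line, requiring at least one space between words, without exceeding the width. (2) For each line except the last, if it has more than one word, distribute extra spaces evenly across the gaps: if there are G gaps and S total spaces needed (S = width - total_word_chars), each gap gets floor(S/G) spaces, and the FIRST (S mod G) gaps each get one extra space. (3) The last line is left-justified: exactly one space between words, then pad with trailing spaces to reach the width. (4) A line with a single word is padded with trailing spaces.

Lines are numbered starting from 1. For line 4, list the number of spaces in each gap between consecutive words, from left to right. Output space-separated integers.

Answer: 3 2

Derivation:
Line 1: ['I', 'leaf', 'are', 'that'] (min_width=15, slack=2)
Line 2: ['matrix', 'microwave'] (min_width=16, slack=1)
Line 3: ['deep', 'sweet', 'guitar'] (min_width=17, slack=0)
Line 4: ['word', 'fire', 'lion'] (min_width=14, slack=3)
Line 5: ['version', 'small'] (min_width=13, slack=4)
Line 6: ['with', 'data'] (min_width=9, slack=8)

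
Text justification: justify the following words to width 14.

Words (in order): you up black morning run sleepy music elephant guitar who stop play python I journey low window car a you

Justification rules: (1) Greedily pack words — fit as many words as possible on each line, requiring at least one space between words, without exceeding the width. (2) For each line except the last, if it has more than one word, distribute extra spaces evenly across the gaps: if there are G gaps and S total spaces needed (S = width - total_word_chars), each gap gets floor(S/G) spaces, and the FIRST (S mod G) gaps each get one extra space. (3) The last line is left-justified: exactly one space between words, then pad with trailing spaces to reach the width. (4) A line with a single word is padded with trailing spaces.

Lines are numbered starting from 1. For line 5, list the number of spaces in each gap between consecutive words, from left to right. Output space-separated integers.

Answer: 5

Derivation:
Line 1: ['you', 'up', 'black'] (min_width=12, slack=2)
Line 2: ['morning', 'run'] (min_width=11, slack=3)
Line 3: ['sleepy', 'music'] (min_width=12, slack=2)
Line 4: ['elephant'] (min_width=8, slack=6)
Line 5: ['guitar', 'who'] (min_width=10, slack=4)
Line 6: ['stop', 'play'] (min_width=9, slack=5)
Line 7: ['python', 'I'] (min_width=8, slack=6)
Line 8: ['journey', 'low'] (min_width=11, slack=3)
Line 9: ['window', 'car', 'a'] (min_width=12, slack=2)
Line 10: ['you'] (min_width=3, slack=11)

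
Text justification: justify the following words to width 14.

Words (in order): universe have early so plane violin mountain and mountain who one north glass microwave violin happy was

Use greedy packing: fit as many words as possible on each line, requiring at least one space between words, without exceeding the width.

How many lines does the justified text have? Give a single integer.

Answer: 10

Derivation:
Line 1: ['universe', 'have'] (min_width=13, slack=1)
Line 2: ['early', 'so', 'plane'] (min_width=14, slack=0)
Line 3: ['violin'] (min_width=6, slack=8)
Line 4: ['mountain', 'and'] (min_width=12, slack=2)
Line 5: ['mountain', 'who'] (min_width=12, slack=2)
Line 6: ['one', 'north'] (min_width=9, slack=5)
Line 7: ['glass'] (min_width=5, slack=9)
Line 8: ['microwave'] (min_width=9, slack=5)
Line 9: ['violin', 'happy'] (min_width=12, slack=2)
Line 10: ['was'] (min_width=3, slack=11)
Total lines: 10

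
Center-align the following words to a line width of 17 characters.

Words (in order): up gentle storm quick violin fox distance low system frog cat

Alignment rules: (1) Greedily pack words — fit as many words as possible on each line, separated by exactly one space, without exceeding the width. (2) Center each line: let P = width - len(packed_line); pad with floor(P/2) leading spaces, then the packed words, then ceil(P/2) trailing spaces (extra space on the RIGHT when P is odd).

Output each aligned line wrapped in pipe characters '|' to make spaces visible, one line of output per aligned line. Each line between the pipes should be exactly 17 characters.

Line 1: ['up', 'gentle', 'storm'] (min_width=15, slack=2)
Line 2: ['quick', 'violin', 'fox'] (min_width=16, slack=1)
Line 3: ['distance', 'low'] (min_width=12, slack=5)
Line 4: ['system', 'frog', 'cat'] (min_width=15, slack=2)

Answer: | up gentle storm |
|quick violin fox |
|  distance low   |
| system frog cat |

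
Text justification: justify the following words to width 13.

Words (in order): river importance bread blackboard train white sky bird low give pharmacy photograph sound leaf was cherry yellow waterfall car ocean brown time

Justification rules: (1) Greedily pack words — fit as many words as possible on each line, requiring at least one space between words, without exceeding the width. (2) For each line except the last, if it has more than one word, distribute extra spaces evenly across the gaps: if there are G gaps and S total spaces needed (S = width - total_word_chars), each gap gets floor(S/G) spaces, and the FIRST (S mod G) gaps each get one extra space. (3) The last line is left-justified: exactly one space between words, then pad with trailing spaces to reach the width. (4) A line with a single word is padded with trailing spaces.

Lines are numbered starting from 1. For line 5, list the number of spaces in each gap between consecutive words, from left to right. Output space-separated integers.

Answer: 3

Derivation:
Line 1: ['river'] (min_width=5, slack=8)
Line 2: ['importance'] (min_width=10, slack=3)
Line 3: ['bread'] (min_width=5, slack=8)
Line 4: ['blackboard'] (min_width=10, slack=3)
Line 5: ['train', 'white'] (min_width=11, slack=2)
Line 6: ['sky', 'bird', 'low'] (min_width=12, slack=1)
Line 7: ['give', 'pharmacy'] (min_width=13, slack=0)
Line 8: ['photograph'] (min_width=10, slack=3)
Line 9: ['sound', 'leaf'] (min_width=10, slack=3)
Line 10: ['was', 'cherry'] (min_width=10, slack=3)
Line 11: ['yellow'] (min_width=6, slack=7)
Line 12: ['waterfall', 'car'] (min_width=13, slack=0)
Line 13: ['ocean', 'brown'] (min_width=11, slack=2)
Line 14: ['time'] (min_width=4, slack=9)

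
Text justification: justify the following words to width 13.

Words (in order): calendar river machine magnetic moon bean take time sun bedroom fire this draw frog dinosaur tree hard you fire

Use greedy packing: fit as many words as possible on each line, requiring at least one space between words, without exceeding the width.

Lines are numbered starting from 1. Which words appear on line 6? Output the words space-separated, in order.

Answer: bedroom fire

Derivation:
Line 1: ['calendar'] (min_width=8, slack=5)
Line 2: ['river', 'machine'] (min_width=13, slack=0)
Line 3: ['magnetic', 'moon'] (min_width=13, slack=0)
Line 4: ['bean', 'take'] (min_width=9, slack=4)
Line 5: ['time', 'sun'] (min_width=8, slack=5)
Line 6: ['bedroom', 'fire'] (min_width=12, slack=1)
Line 7: ['this', 'draw'] (min_width=9, slack=4)
Line 8: ['frog', 'dinosaur'] (min_width=13, slack=0)
Line 9: ['tree', 'hard', 'you'] (min_width=13, slack=0)
Line 10: ['fire'] (min_width=4, slack=9)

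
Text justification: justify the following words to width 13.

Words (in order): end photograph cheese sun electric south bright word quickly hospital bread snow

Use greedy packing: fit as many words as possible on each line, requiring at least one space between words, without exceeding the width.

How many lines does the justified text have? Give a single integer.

Answer: 8

Derivation:
Line 1: ['end'] (min_width=3, slack=10)
Line 2: ['photograph'] (min_width=10, slack=3)
Line 3: ['cheese', 'sun'] (min_width=10, slack=3)
Line 4: ['electric'] (min_width=8, slack=5)
Line 5: ['south', 'bright'] (min_width=12, slack=1)
Line 6: ['word', 'quickly'] (min_width=12, slack=1)
Line 7: ['hospital'] (min_width=8, slack=5)
Line 8: ['bread', 'snow'] (min_width=10, slack=3)
Total lines: 8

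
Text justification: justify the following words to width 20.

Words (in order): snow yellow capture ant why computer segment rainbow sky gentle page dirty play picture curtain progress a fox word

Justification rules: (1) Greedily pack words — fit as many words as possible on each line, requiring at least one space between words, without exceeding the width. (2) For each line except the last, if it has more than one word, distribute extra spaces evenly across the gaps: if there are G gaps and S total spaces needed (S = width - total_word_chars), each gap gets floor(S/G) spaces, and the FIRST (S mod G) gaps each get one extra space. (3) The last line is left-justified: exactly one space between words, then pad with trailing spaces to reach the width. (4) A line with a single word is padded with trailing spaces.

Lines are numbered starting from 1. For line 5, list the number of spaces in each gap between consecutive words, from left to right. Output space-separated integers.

Line 1: ['snow', 'yellow', 'capture'] (min_width=19, slack=1)
Line 2: ['ant', 'why', 'computer'] (min_width=16, slack=4)
Line 3: ['segment', 'rainbow', 'sky'] (min_width=19, slack=1)
Line 4: ['gentle', 'page', 'dirty'] (min_width=17, slack=3)
Line 5: ['play', 'picture', 'curtain'] (min_width=20, slack=0)
Line 6: ['progress', 'a', 'fox', 'word'] (min_width=19, slack=1)

Answer: 1 1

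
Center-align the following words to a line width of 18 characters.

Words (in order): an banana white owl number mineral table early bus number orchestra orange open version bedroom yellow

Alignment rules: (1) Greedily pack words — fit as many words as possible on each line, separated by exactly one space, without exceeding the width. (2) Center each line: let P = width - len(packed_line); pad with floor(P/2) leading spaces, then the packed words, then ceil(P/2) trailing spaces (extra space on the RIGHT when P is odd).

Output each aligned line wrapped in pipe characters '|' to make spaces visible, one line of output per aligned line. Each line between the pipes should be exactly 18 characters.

Answer: | an banana white  |
|owl number mineral|
| table early bus  |
| number orchestra |
|   orange open    |
| version bedroom  |
|      yellow      |

Derivation:
Line 1: ['an', 'banana', 'white'] (min_width=15, slack=3)
Line 2: ['owl', 'number', 'mineral'] (min_width=18, slack=0)
Line 3: ['table', 'early', 'bus'] (min_width=15, slack=3)
Line 4: ['number', 'orchestra'] (min_width=16, slack=2)
Line 5: ['orange', 'open'] (min_width=11, slack=7)
Line 6: ['version', 'bedroom'] (min_width=15, slack=3)
Line 7: ['yellow'] (min_width=6, slack=12)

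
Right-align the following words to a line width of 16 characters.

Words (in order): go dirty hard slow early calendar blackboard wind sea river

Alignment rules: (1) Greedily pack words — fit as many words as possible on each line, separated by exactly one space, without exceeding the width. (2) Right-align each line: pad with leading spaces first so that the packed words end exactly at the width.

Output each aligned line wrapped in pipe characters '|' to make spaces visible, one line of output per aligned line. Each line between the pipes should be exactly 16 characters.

Line 1: ['go', 'dirty', 'hard'] (min_width=13, slack=3)
Line 2: ['slow', 'early'] (min_width=10, slack=6)
Line 3: ['calendar'] (min_width=8, slack=8)
Line 4: ['blackboard', 'wind'] (min_width=15, slack=1)
Line 5: ['sea', 'river'] (min_width=9, slack=7)

Answer: |   go dirty hard|
|      slow early|
|        calendar|
| blackboard wind|
|       sea river|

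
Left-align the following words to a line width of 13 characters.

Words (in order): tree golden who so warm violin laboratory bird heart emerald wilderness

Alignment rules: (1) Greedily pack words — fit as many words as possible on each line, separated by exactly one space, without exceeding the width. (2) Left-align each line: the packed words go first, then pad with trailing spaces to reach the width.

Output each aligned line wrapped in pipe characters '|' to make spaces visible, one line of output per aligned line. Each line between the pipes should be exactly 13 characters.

Answer: |tree golden  |
|who so warm  |
|violin       |
|laboratory   |
|bird heart   |
|emerald      |
|wilderness   |

Derivation:
Line 1: ['tree', 'golden'] (min_width=11, slack=2)
Line 2: ['who', 'so', 'warm'] (min_width=11, slack=2)
Line 3: ['violin'] (min_width=6, slack=7)
Line 4: ['laboratory'] (min_width=10, slack=3)
Line 5: ['bird', 'heart'] (min_width=10, slack=3)
Line 6: ['emerald'] (min_width=7, slack=6)
Line 7: ['wilderness'] (min_width=10, slack=3)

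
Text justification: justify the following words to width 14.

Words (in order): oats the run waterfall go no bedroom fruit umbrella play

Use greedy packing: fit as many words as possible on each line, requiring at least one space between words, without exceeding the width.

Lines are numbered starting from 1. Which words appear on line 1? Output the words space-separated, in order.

Line 1: ['oats', 'the', 'run'] (min_width=12, slack=2)
Line 2: ['waterfall', 'go'] (min_width=12, slack=2)
Line 3: ['no', 'bedroom'] (min_width=10, slack=4)
Line 4: ['fruit', 'umbrella'] (min_width=14, slack=0)
Line 5: ['play'] (min_width=4, slack=10)

Answer: oats the run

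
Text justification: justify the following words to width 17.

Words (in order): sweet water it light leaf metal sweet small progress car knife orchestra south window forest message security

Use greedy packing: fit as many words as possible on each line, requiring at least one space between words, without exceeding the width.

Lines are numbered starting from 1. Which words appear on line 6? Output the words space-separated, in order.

Line 1: ['sweet', 'water', 'it'] (min_width=14, slack=3)
Line 2: ['light', 'leaf', 'metal'] (min_width=16, slack=1)
Line 3: ['sweet', 'small'] (min_width=11, slack=6)
Line 4: ['progress', 'car'] (min_width=12, slack=5)
Line 5: ['knife', 'orchestra'] (min_width=15, slack=2)
Line 6: ['south', 'window'] (min_width=12, slack=5)
Line 7: ['forest', 'message'] (min_width=14, slack=3)
Line 8: ['security'] (min_width=8, slack=9)

Answer: south window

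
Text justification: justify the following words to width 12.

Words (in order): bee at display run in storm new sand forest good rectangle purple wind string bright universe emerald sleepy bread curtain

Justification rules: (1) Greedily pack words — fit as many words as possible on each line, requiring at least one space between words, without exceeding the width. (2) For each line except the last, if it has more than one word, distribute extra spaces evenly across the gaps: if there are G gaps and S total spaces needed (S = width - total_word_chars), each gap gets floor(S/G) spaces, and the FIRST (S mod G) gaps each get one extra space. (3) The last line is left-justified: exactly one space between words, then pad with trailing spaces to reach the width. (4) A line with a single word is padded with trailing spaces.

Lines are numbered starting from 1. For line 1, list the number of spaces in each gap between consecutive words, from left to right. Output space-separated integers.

Line 1: ['bee', 'at'] (min_width=6, slack=6)
Line 2: ['display', 'run'] (min_width=11, slack=1)
Line 3: ['in', 'storm', 'new'] (min_width=12, slack=0)
Line 4: ['sand', 'forest'] (min_width=11, slack=1)
Line 5: ['good'] (min_width=4, slack=8)
Line 6: ['rectangle'] (min_width=9, slack=3)
Line 7: ['purple', 'wind'] (min_width=11, slack=1)
Line 8: ['string'] (min_width=6, slack=6)
Line 9: ['bright'] (min_width=6, slack=6)
Line 10: ['universe'] (min_width=8, slack=4)
Line 11: ['emerald'] (min_width=7, slack=5)
Line 12: ['sleepy', 'bread'] (min_width=12, slack=0)
Line 13: ['curtain'] (min_width=7, slack=5)

Answer: 7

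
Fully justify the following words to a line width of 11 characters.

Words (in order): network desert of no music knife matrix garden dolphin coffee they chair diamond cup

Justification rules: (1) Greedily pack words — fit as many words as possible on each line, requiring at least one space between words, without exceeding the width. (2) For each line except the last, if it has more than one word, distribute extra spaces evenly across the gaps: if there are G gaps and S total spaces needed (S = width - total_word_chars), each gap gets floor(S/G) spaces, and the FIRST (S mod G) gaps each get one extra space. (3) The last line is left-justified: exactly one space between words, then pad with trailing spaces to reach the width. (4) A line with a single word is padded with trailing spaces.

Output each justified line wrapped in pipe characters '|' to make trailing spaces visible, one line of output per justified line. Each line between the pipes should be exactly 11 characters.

Line 1: ['network'] (min_width=7, slack=4)
Line 2: ['desert', 'of'] (min_width=9, slack=2)
Line 3: ['no', 'music'] (min_width=8, slack=3)
Line 4: ['knife'] (min_width=5, slack=6)
Line 5: ['matrix'] (min_width=6, slack=5)
Line 6: ['garden'] (min_width=6, slack=5)
Line 7: ['dolphin'] (min_width=7, slack=4)
Line 8: ['coffee', 'they'] (min_width=11, slack=0)
Line 9: ['chair'] (min_width=5, slack=6)
Line 10: ['diamond', 'cup'] (min_width=11, slack=0)

Answer: |network    |
|desert   of|
|no    music|
|knife      |
|matrix     |
|garden     |
|dolphin    |
|coffee they|
|chair      |
|diamond cup|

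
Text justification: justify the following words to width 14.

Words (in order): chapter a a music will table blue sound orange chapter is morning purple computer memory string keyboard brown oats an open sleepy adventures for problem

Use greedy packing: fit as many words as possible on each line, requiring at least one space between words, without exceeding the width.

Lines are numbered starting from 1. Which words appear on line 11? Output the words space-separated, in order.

Answer: sleepy

Derivation:
Line 1: ['chapter', 'a', 'a'] (min_width=11, slack=3)
Line 2: ['music', 'will'] (min_width=10, slack=4)
Line 3: ['table', 'blue'] (min_width=10, slack=4)
Line 4: ['sound', 'orange'] (min_width=12, slack=2)
Line 5: ['chapter', 'is'] (min_width=10, slack=4)
Line 6: ['morning', 'purple'] (min_width=14, slack=0)
Line 7: ['computer'] (min_width=8, slack=6)
Line 8: ['memory', 'string'] (min_width=13, slack=1)
Line 9: ['keyboard', 'brown'] (min_width=14, slack=0)
Line 10: ['oats', 'an', 'open'] (min_width=12, slack=2)
Line 11: ['sleepy'] (min_width=6, slack=8)
Line 12: ['adventures', 'for'] (min_width=14, slack=0)
Line 13: ['problem'] (min_width=7, slack=7)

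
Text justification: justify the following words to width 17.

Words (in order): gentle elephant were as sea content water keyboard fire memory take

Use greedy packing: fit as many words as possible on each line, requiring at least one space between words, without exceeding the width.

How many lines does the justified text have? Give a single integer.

Answer: 5

Derivation:
Line 1: ['gentle', 'elephant'] (min_width=15, slack=2)
Line 2: ['were', 'as', 'sea'] (min_width=11, slack=6)
Line 3: ['content', 'water'] (min_width=13, slack=4)
Line 4: ['keyboard', 'fire'] (min_width=13, slack=4)
Line 5: ['memory', 'take'] (min_width=11, slack=6)
Total lines: 5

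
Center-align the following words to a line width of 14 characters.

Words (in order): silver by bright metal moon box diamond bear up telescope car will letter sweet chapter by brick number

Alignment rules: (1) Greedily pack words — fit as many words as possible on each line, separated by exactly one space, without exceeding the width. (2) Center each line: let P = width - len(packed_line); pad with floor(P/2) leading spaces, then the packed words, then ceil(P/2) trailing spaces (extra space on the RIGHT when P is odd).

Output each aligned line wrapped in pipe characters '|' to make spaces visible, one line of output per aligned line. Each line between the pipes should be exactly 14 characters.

Line 1: ['silver', 'by'] (min_width=9, slack=5)
Line 2: ['bright', 'metal'] (min_width=12, slack=2)
Line 3: ['moon', 'box'] (min_width=8, slack=6)
Line 4: ['diamond', 'bear'] (min_width=12, slack=2)
Line 5: ['up', 'telescope'] (min_width=12, slack=2)
Line 6: ['car', 'will'] (min_width=8, slack=6)
Line 7: ['letter', 'sweet'] (min_width=12, slack=2)
Line 8: ['chapter', 'by'] (min_width=10, slack=4)
Line 9: ['brick', 'number'] (min_width=12, slack=2)

Answer: |  silver by   |
| bright metal |
|   moon box   |
| diamond bear |
| up telescope |
|   car will   |
| letter sweet |
|  chapter by  |
| brick number |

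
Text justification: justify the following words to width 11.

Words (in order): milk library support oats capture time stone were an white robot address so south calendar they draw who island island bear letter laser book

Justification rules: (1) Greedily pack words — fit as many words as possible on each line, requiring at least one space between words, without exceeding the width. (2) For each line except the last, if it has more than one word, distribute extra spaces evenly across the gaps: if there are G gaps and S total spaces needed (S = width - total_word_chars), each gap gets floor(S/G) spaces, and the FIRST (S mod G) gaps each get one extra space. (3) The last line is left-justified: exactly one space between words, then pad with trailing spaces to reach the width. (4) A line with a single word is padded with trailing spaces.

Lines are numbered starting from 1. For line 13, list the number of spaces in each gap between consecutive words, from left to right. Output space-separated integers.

Answer: 2

Derivation:
Line 1: ['milk'] (min_width=4, slack=7)
Line 2: ['library'] (min_width=7, slack=4)
Line 3: ['support'] (min_width=7, slack=4)
Line 4: ['oats'] (min_width=4, slack=7)
Line 5: ['capture'] (min_width=7, slack=4)
Line 6: ['time', 'stone'] (min_width=10, slack=1)
Line 7: ['were', 'an'] (min_width=7, slack=4)
Line 8: ['white', 'robot'] (min_width=11, slack=0)
Line 9: ['address', 'so'] (min_width=10, slack=1)
Line 10: ['south'] (min_width=5, slack=6)
Line 11: ['calendar'] (min_width=8, slack=3)
Line 12: ['they', 'draw'] (min_width=9, slack=2)
Line 13: ['who', 'island'] (min_width=10, slack=1)
Line 14: ['island', 'bear'] (min_width=11, slack=0)
Line 15: ['letter'] (min_width=6, slack=5)
Line 16: ['laser', 'book'] (min_width=10, slack=1)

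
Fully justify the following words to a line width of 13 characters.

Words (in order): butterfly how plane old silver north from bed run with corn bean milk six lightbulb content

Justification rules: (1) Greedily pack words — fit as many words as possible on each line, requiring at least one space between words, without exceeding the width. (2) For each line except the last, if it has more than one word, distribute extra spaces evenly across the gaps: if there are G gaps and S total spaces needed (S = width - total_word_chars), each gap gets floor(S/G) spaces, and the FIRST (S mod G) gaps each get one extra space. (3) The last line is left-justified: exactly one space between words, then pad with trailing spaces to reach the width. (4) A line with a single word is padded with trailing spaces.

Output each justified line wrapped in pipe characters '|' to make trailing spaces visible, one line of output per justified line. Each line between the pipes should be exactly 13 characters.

Line 1: ['butterfly', 'how'] (min_width=13, slack=0)
Line 2: ['plane', 'old'] (min_width=9, slack=4)
Line 3: ['silver', 'north'] (min_width=12, slack=1)
Line 4: ['from', 'bed', 'run'] (min_width=12, slack=1)
Line 5: ['with', 'corn'] (min_width=9, slack=4)
Line 6: ['bean', 'milk', 'six'] (min_width=13, slack=0)
Line 7: ['lightbulb'] (min_width=9, slack=4)
Line 8: ['content'] (min_width=7, slack=6)

Answer: |butterfly how|
|plane     old|
|silver  north|
|from  bed run|
|with     corn|
|bean milk six|
|lightbulb    |
|content      |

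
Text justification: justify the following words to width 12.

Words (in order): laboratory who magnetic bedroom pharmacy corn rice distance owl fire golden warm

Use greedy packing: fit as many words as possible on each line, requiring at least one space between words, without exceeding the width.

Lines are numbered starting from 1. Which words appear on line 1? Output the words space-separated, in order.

Answer: laboratory

Derivation:
Line 1: ['laboratory'] (min_width=10, slack=2)
Line 2: ['who', 'magnetic'] (min_width=12, slack=0)
Line 3: ['bedroom'] (min_width=7, slack=5)
Line 4: ['pharmacy'] (min_width=8, slack=4)
Line 5: ['corn', 'rice'] (min_width=9, slack=3)
Line 6: ['distance', 'owl'] (min_width=12, slack=0)
Line 7: ['fire', 'golden'] (min_width=11, slack=1)
Line 8: ['warm'] (min_width=4, slack=8)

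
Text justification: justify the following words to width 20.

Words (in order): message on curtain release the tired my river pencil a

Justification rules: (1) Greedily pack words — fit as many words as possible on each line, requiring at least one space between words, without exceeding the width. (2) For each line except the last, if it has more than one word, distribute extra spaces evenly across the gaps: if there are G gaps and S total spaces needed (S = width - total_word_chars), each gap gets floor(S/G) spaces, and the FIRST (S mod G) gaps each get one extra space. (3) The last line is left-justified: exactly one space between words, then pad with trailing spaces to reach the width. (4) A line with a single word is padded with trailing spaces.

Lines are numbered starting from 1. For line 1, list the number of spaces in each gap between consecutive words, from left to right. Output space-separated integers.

Line 1: ['message', 'on', 'curtain'] (min_width=18, slack=2)
Line 2: ['release', 'the', 'tired', 'my'] (min_width=20, slack=0)
Line 3: ['river', 'pencil', 'a'] (min_width=14, slack=6)

Answer: 2 2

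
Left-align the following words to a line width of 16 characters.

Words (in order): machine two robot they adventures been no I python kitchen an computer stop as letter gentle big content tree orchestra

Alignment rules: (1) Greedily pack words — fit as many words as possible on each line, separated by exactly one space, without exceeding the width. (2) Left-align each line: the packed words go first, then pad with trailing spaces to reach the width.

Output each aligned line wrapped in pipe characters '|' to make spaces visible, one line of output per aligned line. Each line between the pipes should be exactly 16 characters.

Line 1: ['machine', 'two'] (min_width=11, slack=5)
Line 2: ['robot', 'they'] (min_width=10, slack=6)
Line 3: ['adventures', 'been'] (min_width=15, slack=1)
Line 4: ['no', 'I', 'python'] (min_width=11, slack=5)
Line 5: ['kitchen', 'an'] (min_width=10, slack=6)
Line 6: ['computer', 'stop', 'as'] (min_width=16, slack=0)
Line 7: ['letter', 'gentle'] (min_width=13, slack=3)
Line 8: ['big', 'content', 'tree'] (min_width=16, slack=0)
Line 9: ['orchestra'] (min_width=9, slack=7)

Answer: |machine two     |
|robot they      |
|adventures been |
|no I python     |
|kitchen an      |
|computer stop as|
|letter gentle   |
|big content tree|
|orchestra       |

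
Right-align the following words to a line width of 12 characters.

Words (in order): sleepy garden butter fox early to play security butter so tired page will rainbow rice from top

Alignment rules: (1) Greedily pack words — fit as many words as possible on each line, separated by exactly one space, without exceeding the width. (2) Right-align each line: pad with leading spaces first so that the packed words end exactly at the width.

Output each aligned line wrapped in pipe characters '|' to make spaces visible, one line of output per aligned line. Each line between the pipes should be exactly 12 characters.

Line 1: ['sleepy'] (min_width=6, slack=6)
Line 2: ['garden'] (min_width=6, slack=6)
Line 3: ['butter', 'fox'] (min_width=10, slack=2)
Line 4: ['early', 'to'] (min_width=8, slack=4)
Line 5: ['play'] (min_width=4, slack=8)
Line 6: ['security'] (min_width=8, slack=4)
Line 7: ['butter', 'so'] (min_width=9, slack=3)
Line 8: ['tired', 'page'] (min_width=10, slack=2)
Line 9: ['will', 'rainbow'] (min_width=12, slack=0)
Line 10: ['rice', 'from'] (min_width=9, slack=3)
Line 11: ['top'] (min_width=3, slack=9)

Answer: |      sleepy|
|      garden|
|  butter fox|
|    early to|
|        play|
|    security|
|   butter so|
|  tired page|
|will rainbow|
|   rice from|
|         top|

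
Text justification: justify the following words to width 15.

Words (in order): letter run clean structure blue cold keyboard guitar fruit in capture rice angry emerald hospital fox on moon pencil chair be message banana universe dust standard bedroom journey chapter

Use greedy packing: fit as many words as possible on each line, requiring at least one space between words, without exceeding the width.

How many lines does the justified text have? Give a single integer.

Line 1: ['letter', 'run'] (min_width=10, slack=5)
Line 2: ['clean', 'structure'] (min_width=15, slack=0)
Line 3: ['blue', 'cold'] (min_width=9, slack=6)
Line 4: ['keyboard', 'guitar'] (min_width=15, slack=0)
Line 5: ['fruit', 'in'] (min_width=8, slack=7)
Line 6: ['capture', 'rice'] (min_width=12, slack=3)
Line 7: ['angry', 'emerald'] (min_width=13, slack=2)
Line 8: ['hospital', 'fox', 'on'] (min_width=15, slack=0)
Line 9: ['moon', 'pencil'] (min_width=11, slack=4)
Line 10: ['chair', 'be'] (min_width=8, slack=7)
Line 11: ['message', 'banana'] (min_width=14, slack=1)
Line 12: ['universe', 'dust'] (min_width=13, slack=2)
Line 13: ['standard'] (min_width=8, slack=7)
Line 14: ['bedroom', 'journey'] (min_width=15, slack=0)
Line 15: ['chapter'] (min_width=7, slack=8)
Total lines: 15

Answer: 15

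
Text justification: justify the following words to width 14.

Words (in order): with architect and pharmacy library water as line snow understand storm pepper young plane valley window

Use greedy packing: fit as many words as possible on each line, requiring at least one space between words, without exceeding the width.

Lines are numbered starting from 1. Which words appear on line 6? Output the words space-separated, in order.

Answer: storm pepper

Derivation:
Line 1: ['with', 'architect'] (min_width=14, slack=0)
Line 2: ['and', 'pharmacy'] (min_width=12, slack=2)
Line 3: ['library', 'water'] (min_width=13, slack=1)
Line 4: ['as', 'line', 'snow'] (min_width=12, slack=2)
Line 5: ['understand'] (min_width=10, slack=4)
Line 6: ['storm', 'pepper'] (min_width=12, slack=2)
Line 7: ['young', 'plane'] (min_width=11, slack=3)
Line 8: ['valley', 'window'] (min_width=13, slack=1)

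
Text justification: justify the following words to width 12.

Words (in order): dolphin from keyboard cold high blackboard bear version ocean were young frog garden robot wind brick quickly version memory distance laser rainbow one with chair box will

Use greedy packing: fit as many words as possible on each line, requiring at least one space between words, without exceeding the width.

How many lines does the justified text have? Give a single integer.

Line 1: ['dolphin', 'from'] (min_width=12, slack=0)
Line 2: ['keyboard'] (min_width=8, slack=4)
Line 3: ['cold', 'high'] (min_width=9, slack=3)
Line 4: ['blackboard'] (min_width=10, slack=2)
Line 5: ['bear', 'version'] (min_width=12, slack=0)
Line 6: ['ocean', 'were'] (min_width=10, slack=2)
Line 7: ['young', 'frog'] (min_width=10, slack=2)
Line 8: ['garden', 'robot'] (min_width=12, slack=0)
Line 9: ['wind', 'brick'] (min_width=10, slack=2)
Line 10: ['quickly'] (min_width=7, slack=5)
Line 11: ['version'] (min_width=7, slack=5)
Line 12: ['memory'] (min_width=6, slack=6)
Line 13: ['distance'] (min_width=8, slack=4)
Line 14: ['laser'] (min_width=5, slack=7)
Line 15: ['rainbow', 'one'] (min_width=11, slack=1)
Line 16: ['with', 'chair'] (min_width=10, slack=2)
Line 17: ['box', 'will'] (min_width=8, slack=4)
Total lines: 17

Answer: 17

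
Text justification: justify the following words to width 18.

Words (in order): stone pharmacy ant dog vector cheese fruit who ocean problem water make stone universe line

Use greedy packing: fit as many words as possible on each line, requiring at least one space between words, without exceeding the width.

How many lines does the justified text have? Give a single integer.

Line 1: ['stone', 'pharmacy', 'ant'] (min_width=18, slack=0)
Line 2: ['dog', 'vector', 'cheese'] (min_width=17, slack=1)
Line 3: ['fruit', 'who', 'ocean'] (min_width=15, slack=3)
Line 4: ['problem', 'water', 'make'] (min_width=18, slack=0)
Line 5: ['stone', 'universe'] (min_width=14, slack=4)
Line 6: ['line'] (min_width=4, slack=14)
Total lines: 6

Answer: 6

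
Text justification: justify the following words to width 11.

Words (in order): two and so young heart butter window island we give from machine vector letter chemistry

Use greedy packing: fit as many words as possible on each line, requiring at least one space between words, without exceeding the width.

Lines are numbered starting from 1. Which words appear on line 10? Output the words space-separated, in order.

Answer: chemistry

Derivation:
Line 1: ['two', 'and', 'so'] (min_width=10, slack=1)
Line 2: ['young', 'heart'] (min_width=11, slack=0)
Line 3: ['butter'] (min_width=6, slack=5)
Line 4: ['window'] (min_width=6, slack=5)
Line 5: ['island', 'we'] (min_width=9, slack=2)
Line 6: ['give', 'from'] (min_width=9, slack=2)
Line 7: ['machine'] (min_width=7, slack=4)
Line 8: ['vector'] (min_width=6, slack=5)
Line 9: ['letter'] (min_width=6, slack=5)
Line 10: ['chemistry'] (min_width=9, slack=2)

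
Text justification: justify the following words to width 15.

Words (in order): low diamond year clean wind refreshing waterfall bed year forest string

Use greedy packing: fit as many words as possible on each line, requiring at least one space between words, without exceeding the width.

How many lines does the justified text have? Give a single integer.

Line 1: ['low', 'diamond'] (min_width=11, slack=4)
Line 2: ['year', 'clean', 'wind'] (min_width=15, slack=0)
Line 3: ['refreshing'] (min_width=10, slack=5)
Line 4: ['waterfall', 'bed'] (min_width=13, slack=2)
Line 5: ['year', 'forest'] (min_width=11, slack=4)
Line 6: ['string'] (min_width=6, slack=9)
Total lines: 6

Answer: 6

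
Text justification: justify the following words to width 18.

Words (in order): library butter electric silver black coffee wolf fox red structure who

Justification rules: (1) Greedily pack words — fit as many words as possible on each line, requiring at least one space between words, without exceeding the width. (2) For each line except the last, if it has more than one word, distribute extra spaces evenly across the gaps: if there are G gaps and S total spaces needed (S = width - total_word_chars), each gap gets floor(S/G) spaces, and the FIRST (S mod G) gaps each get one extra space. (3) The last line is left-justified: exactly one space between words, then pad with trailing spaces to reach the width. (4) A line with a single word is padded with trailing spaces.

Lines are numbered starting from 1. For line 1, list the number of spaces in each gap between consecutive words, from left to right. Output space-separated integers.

Line 1: ['library', 'butter'] (min_width=14, slack=4)
Line 2: ['electric', 'silver'] (min_width=15, slack=3)
Line 3: ['black', 'coffee', 'wolf'] (min_width=17, slack=1)
Line 4: ['fox', 'red', 'structure'] (min_width=17, slack=1)
Line 5: ['who'] (min_width=3, slack=15)

Answer: 5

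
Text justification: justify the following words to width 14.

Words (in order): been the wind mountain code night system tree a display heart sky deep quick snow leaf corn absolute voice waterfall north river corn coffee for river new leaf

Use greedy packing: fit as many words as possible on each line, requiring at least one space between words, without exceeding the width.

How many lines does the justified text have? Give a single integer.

Line 1: ['been', 'the', 'wind'] (min_width=13, slack=1)
Line 2: ['mountain', 'code'] (min_width=13, slack=1)
Line 3: ['night', 'system'] (min_width=12, slack=2)
Line 4: ['tree', 'a', 'display'] (min_width=14, slack=0)
Line 5: ['heart', 'sky', 'deep'] (min_width=14, slack=0)
Line 6: ['quick', 'snow'] (min_width=10, slack=4)
Line 7: ['leaf', 'corn'] (min_width=9, slack=5)
Line 8: ['absolute', 'voice'] (min_width=14, slack=0)
Line 9: ['waterfall'] (min_width=9, slack=5)
Line 10: ['north', 'river'] (min_width=11, slack=3)
Line 11: ['corn', 'coffee'] (min_width=11, slack=3)
Line 12: ['for', 'river', 'new'] (min_width=13, slack=1)
Line 13: ['leaf'] (min_width=4, slack=10)
Total lines: 13

Answer: 13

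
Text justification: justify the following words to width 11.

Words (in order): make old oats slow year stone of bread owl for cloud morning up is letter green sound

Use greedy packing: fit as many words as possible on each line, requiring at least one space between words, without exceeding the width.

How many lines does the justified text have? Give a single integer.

Line 1: ['make', 'old'] (min_width=8, slack=3)
Line 2: ['oats', 'slow'] (min_width=9, slack=2)
Line 3: ['year', 'stone'] (min_width=10, slack=1)
Line 4: ['of', 'bread'] (min_width=8, slack=3)
Line 5: ['owl', 'for'] (min_width=7, slack=4)
Line 6: ['cloud'] (min_width=5, slack=6)
Line 7: ['morning', 'up'] (min_width=10, slack=1)
Line 8: ['is', 'letter'] (min_width=9, slack=2)
Line 9: ['green', 'sound'] (min_width=11, slack=0)
Total lines: 9

Answer: 9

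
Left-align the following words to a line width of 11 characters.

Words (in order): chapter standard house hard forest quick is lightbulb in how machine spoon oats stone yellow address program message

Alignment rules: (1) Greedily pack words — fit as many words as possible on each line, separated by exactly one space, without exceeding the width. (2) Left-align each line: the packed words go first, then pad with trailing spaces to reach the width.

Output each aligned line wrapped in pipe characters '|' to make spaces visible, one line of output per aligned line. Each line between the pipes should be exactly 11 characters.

Answer: |chapter    |
|standard   |
|house hard |
|forest     |
|quick is   |
|lightbulb  |
|in how     |
|machine    |
|spoon oats |
|stone      |
|yellow     |
|address    |
|program    |
|message    |

Derivation:
Line 1: ['chapter'] (min_width=7, slack=4)
Line 2: ['standard'] (min_width=8, slack=3)
Line 3: ['house', 'hard'] (min_width=10, slack=1)
Line 4: ['forest'] (min_width=6, slack=5)
Line 5: ['quick', 'is'] (min_width=8, slack=3)
Line 6: ['lightbulb'] (min_width=9, slack=2)
Line 7: ['in', 'how'] (min_width=6, slack=5)
Line 8: ['machine'] (min_width=7, slack=4)
Line 9: ['spoon', 'oats'] (min_width=10, slack=1)
Line 10: ['stone'] (min_width=5, slack=6)
Line 11: ['yellow'] (min_width=6, slack=5)
Line 12: ['address'] (min_width=7, slack=4)
Line 13: ['program'] (min_width=7, slack=4)
Line 14: ['message'] (min_width=7, slack=4)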